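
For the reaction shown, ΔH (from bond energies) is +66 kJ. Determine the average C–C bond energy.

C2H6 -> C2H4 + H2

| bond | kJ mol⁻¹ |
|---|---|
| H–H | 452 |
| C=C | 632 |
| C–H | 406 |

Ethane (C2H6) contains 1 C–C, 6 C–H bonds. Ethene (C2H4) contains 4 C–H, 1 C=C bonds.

Let D be the C–C bond energy.
Σ(broken) = 1×D + 6×406 = 2436 + D
Σ(formed) = 4×406 + 1×632 + 1×452 = 2708
ΔH = Σ(broken) − Σ(formed) = (2436 + D) − (2708) = −272 + D
Setting this equal to +66 kJ gives D = 338 kJ/mol.

D(C–C) ≈ 338 kJ/mol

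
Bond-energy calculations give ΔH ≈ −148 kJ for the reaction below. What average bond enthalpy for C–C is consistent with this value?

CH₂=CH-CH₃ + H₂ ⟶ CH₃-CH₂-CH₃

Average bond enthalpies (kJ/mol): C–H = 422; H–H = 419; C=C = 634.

Let D be the C–C bond energy.
Σ(broken) = 1×D + 6×422 + 1×634 + 1×419 = 3585 + D
Σ(formed) = 2×D + 8×422 = 3376 + 2D
ΔH = Σ(broken) − Σ(formed) = (3585 + D) − (3376 + 2D) = +209 − D
Setting this equal to −148 kJ gives D = 357 kJ/mol.

D(C–C) ≈ 357 kJ/mol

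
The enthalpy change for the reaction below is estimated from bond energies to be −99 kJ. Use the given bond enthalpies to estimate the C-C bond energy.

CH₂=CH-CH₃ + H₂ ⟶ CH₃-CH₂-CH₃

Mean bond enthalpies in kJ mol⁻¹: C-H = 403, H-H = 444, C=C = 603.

Let D be the C-C bond energy.
Σ(broken) = 1×D + 6×403 + 1×603 + 1×444 = 3465 + D
Σ(formed) = 2×D + 8×403 = 3224 + 2D
ΔH = Σ(broken) − Σ(formed) = (3465 + D) − (3224 + 2D) = +241 − D
Setting this equal to −99 kJ gives D = 340 kJ/mol.

D(C-C) ≈ 340 kJ/mol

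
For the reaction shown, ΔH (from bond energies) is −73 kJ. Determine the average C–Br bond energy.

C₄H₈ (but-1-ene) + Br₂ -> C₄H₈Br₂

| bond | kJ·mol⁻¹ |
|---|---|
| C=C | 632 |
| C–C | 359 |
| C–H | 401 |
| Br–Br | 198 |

Let D be the C–Br bond energy.
Σ(broken) = 1×198 + 2×359 + 8×401 + 1×632 = 4756
Σ(formed) = 2×D + 3×359 + 8×401 = 4285 + 2D
ΔH = Σ(broken) − Σ(formed) = (4756) − (4285 + 2D) = +471 − 2D
Setting this equal to −73 kJ gives 2D = 544, so D = 272 kJ/mol.

D(C–Br) ≈ 272 kJ/mol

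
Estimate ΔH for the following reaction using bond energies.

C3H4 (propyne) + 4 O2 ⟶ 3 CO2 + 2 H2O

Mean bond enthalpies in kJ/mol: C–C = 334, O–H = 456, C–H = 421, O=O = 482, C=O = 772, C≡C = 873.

Bonds broken (reactants):
  C≡C: 1 × 873 = 873
  C–C: 1 × 334 = 334
  C–H: 4 × 421 = 1684
  O=O: 4 × 482 = 1928
  Σ(broken) = 4819 kJ
Bonds formed (products):
  C=O: 6 × 772 = 4632
  O–H: 4 × 456 = 1824
  Σ(formed) = 6456 kJ
ΔH = Σ(broken) − Σ(formed) = 4819 − 6456 = −1637 kJ

ΔH ≈ −1637 kJ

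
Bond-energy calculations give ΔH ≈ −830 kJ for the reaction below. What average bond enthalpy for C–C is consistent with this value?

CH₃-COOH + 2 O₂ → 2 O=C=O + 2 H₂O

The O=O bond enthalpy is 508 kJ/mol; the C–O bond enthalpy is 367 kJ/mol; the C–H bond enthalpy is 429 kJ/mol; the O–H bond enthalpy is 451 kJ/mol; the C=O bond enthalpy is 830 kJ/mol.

D(C–C) ≈ 343 kJ/mol

Let D be the C–C bond energy.
Σ(broken) = 1×D + 3×429 + 1×367 + 1×830 + 1×451 + 2×508 = 3951 + D
Σ(formed) = 4×830 + 4×451 = 5124
ΔH = Σ(broken) − Σ(formed) = (3951 + D) − (5124) = −1173 + D
Setting this equal to −830 kJ gives D = 343 kJ/mol.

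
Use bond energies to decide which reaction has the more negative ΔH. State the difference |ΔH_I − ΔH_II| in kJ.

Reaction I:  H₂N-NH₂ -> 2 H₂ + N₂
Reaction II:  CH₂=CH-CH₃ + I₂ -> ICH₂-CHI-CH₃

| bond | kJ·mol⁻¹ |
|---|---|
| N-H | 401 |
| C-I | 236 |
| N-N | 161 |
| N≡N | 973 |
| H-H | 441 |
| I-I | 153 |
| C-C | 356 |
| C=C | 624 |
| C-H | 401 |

Reaction I:
  Bonds broken (reactants):
    N-H: 4 × 401 = 1604
    N-N: 1 × 161 = 161
    Σ(broken) = 1765 kJ
  Bonds formed (products):
    H-H: 2 × 441 = 882
    N≡N: 1 × 973 = 973
    Σ(formed) = 1855 kJ
  ΔH_I = 1765 − 1855 = −90 kJ
Reaction II:
  Bonds broken (reactants):
    C-C: 1 × 356 = 356
    C-H: 6 × 401 = 2406
    C=C: 1 × 624 = 624
    I-I: 1 × 153 = 153
    Σ(broken) = 3539 kJ
  Bonds formed (products):
    C-C: 2 × 356 = 712
    C-H: 6 × 401 = 2406
    C-I: 2 × 236 = 472
    Σ(formed) = 3590 kJ
  ΔH_II = 3539 − 3590 = −51 kJ
ΔH_I − ΔH_II = −39 kJ, so reaction I has the more negative ΔH; |ΔH_I − ΔH_II| = 39 kJ.

Reaction I, by 39 kJ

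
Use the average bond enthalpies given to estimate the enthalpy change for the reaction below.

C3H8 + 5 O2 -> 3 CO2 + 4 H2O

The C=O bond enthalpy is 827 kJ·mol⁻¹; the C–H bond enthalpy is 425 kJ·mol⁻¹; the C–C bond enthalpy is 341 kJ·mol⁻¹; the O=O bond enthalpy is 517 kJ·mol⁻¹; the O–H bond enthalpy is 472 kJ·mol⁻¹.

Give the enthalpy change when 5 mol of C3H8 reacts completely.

ΔH = −10355 kJ

Bonds broken (reactants):
  C–C: 2 × 341 = 682
  C–H: 8 × 425 = 3400
  O=O: 5 × 517 = 2585
  Σ(broken) = 6667 kJ
Bonds formed (products):
  C=O: 6 × 827 = 4962
  O–H: 8 × 472 = 3776
  Σ(formed) = 8738 kJ
ΔH = Σ(broken) − Σ(formed) = 6667 − 8738 = −2071 kJ
For 5× the reaction as written: 5 × (−2071) = −10355 kJ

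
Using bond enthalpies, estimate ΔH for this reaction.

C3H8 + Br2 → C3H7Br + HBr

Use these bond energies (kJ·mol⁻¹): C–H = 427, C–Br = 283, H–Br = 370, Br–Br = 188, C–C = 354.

ΔH ≈ −38 kJ

Bonds broken (reactants):
  Br–Br: 1 × 188 = 188
  C–C: 2 × 354 = 708
  C–H: 8 × 427 = 3416
  Σ(broken) = 4312 kJ
Bonds formed (products):
  C–Br: 1 × 283 = 283
  C–C: 2 × 354 = 708
  C–H: 7 × 427 = 2989
  H–Br: 1 × 370 = 370
  Σ(formed) = 4350 kJ
ΔH = Σ(broken) − Σ(formed) = 4312 − 4350 = −38 kJ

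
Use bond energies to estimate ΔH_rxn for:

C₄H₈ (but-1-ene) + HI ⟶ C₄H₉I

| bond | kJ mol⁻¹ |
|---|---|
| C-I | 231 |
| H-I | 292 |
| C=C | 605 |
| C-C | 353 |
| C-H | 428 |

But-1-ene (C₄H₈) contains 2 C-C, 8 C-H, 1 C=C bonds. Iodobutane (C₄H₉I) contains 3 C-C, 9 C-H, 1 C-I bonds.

ΔH ≈ −115 kJ

Bonds broken (reactants):
  C-C: 2 × 353 = 706
  C-H: 8 × 428 = 3424
  C=C: 1 × 605 = 605
  H-I: 1 × 292 = 292
  Σ(broken) = 5027 kJ
Bonds formed (products):
  C-C: 3 × 353 = 1059
  C-H: 9 × 428 = 3852
  C-I: 1 × 231 = 231
  Σ(formed) = 5142 kJ
ΔH = Σ(broken) − Σ(formed) = 5027 − 5142 = −115 kJ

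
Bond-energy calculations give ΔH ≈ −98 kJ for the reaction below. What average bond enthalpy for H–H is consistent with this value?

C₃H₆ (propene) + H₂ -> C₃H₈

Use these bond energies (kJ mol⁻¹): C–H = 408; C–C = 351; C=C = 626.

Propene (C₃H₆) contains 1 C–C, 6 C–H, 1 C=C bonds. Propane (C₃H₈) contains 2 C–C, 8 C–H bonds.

Let D be the H–H bond energy.
Σ(broken) = 1×351 + 6×408 + 1×626 + 1×D = 3425 + D
Σ(formed) = 2×351 + 8×408 = 3966
ΔH = Σ(broken) − Σ(formed) = (3425 + D) − (3966) = −541 + D
Setting this equal to −98 kJ gives D = 443 kJ/mol.

D(H–H) ≈ 443 kJ/mol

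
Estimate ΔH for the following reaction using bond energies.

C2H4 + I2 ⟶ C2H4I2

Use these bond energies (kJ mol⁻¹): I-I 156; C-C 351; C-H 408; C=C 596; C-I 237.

Bonds broken (reactants):
  C-H: 4 × 408 = 1632
  C=C: 1 × 596 = 596
  I-I: 1 × 156 = 156
  Σ(broken) = 2384 kJ
Bonds formed (products):
  C-C: 1 × 351 = 351
  C-H: 4 × 408 = 1632
  C-I: 2 × 237 = 474
  Σ(formed) = 2457 kJ
ΔH = Σ(broken) − Σ(formed) = 2384 − 2457 = −73 kJ

ΔH ≈ −73 kJ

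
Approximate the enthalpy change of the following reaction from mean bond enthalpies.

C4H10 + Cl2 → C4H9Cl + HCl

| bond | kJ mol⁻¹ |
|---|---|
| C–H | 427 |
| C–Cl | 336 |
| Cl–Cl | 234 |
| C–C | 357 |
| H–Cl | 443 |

ΔH ≈ −118 kJ

Bonds broken (reactants):
  C–C: 3 × 357 = 1071
  C–H: 10 × 427 = 4270
  Cl–Cl: 1 × 234 = 234
  Σ(broken) = 5575 kJ
Bonds formed (products):
  C–C: 3 × 357 = 1071
  C–Cl: 1 × 336 = 336
  C–H: 9 × 427 = 3843
  H–Cl: 1 × 443 = 443
  Σ(formed) = 5693 kJ
ΔH = Σ(broken) − Σ(formed) = 5575 − 5693 = −118 kJ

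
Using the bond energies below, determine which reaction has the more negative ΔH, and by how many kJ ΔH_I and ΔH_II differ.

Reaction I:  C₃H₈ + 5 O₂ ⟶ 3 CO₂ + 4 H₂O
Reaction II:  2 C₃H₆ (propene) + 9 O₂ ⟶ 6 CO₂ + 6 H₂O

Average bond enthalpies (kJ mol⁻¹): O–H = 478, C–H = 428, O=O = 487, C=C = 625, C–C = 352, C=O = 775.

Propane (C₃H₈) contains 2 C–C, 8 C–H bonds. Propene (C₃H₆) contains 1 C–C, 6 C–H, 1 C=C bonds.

Reaction II, by 1652 kJ

Reaction I:
  Bonds broken (reactants):
    C–C: 2 × 352 = 704
    C–H: 8 × 428 = 3424
    O=O: 5 × 487 = 2435
    Σ(broken) = 6563 kJ
  Bonds formed (products):
    C=O: 6 × 775 = 4650
    O–H: 8 × 478 = 3824
    Σ(formed) = 8474 kJ
  ΔH_I = 6563 − 8474 = −1911 kJ
Reaction II:
  Bonds broken (reactants):
    C–C: 2 × 352 = 704
    C–H: 12 × 428 = 5136
    C=C: 2 × 625 = 1250
    O=O: 9 × 487 = 4383
    Σ(broken) = 11473 kJ
  Bonds formed (products):
    C=O: 12 × 775 = 9300
    O–H: 12 × 478 = 5736
    Σ(formed) = 15036 kJ
  ΔH_II = 11473 − 15036 = −3563 kJ
ΔH_I − ΔH_II = +1652 kJ, so reaction II has the more negative ΔH; |ΔH_I − ΔH_II| = 1652 kJ.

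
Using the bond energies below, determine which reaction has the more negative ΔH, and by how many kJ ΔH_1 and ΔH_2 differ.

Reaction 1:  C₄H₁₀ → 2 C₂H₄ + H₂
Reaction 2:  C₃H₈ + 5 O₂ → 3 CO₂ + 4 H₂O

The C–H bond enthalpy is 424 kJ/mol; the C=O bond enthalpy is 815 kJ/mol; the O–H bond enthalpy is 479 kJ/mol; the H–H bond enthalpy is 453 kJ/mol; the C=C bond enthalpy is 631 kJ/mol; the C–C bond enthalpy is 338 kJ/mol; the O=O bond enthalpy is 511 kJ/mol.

Reaction 2, by 2246 kJ

Reaction 1:
  Bonds broken (reactants):
    C–C: 3 × 338 = 1014
    C–H: 10 × 424 = 4240
    Σ(broken) = 5254 kJ
  Bonds formed (products):
    C–H: 8 × 424 = 3392
    C=C: 2 × 631 = 1262
    H–H: 1 × 453 = 453
    Σ(formed) = 5107 kJ
  ΔH_1 = 5254 − 5107 = +147 kJ
Reaction 2:
  Bonds broken (reactants):
    C–C: 2 × 338 = 676
    C–H: 8 × 424 = 3392
    O=O: 5 × 511 = 2555
    Σ(broken) = 6623 kJ
  Bonds formed (products):
    C=O: 6 × 815 = 4890
    O–H: 8 × 479 = 3832
    Σ(formed) = 8722 kJ
  ΔH_2 = 6623 − 8722 = −2099 kJ
ΔH_1 − ΔH_2 = +2246 kJ, so reaction 2 has the more negative ΔH; |ΔH_1 − ΔH_2| = 2246 kJ.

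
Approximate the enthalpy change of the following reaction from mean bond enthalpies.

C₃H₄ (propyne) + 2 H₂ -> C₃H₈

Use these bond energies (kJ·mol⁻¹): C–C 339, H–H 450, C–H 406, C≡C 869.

Bonds broken (reactants):
  C≡C: 1 × 869 = 869
  C–C: 1 × 339 = 339
  C–H: 4 × 406 = 1624
  H–H: 2 × 450 = 900
  Σ(broken) = 3732 kJ
Bonds formed (products):
  C–C: 2 × 339 = 678
  C–H: 8 × 406 = 3248
  Σ(formed) = 3926 kJ
ΔH = Σ(broken) − Σ(formed) = 3732 − 3926 = −194 kJ

ΔH ≈ −194 kJ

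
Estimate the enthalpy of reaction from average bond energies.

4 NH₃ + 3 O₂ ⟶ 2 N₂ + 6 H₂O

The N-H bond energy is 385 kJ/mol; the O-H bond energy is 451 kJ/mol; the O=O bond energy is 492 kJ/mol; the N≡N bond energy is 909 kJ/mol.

Bonds broken (reactants):
  N-H: 12 × 385 = 4620
  O=O: 3 × 492 = 1476
  Σ(broken) = 6096 kJ
Bonds formed (products):
  N≡N: 2 × 909 = 1818
  O-H: 12 × 451 = 5412
  Σ(formed) = 7230 kJ
ΔH = Σ(broken) − Σ(formed) = 6096 − 7230 = −1134 kJ

ΔH ≈ −1134 kJ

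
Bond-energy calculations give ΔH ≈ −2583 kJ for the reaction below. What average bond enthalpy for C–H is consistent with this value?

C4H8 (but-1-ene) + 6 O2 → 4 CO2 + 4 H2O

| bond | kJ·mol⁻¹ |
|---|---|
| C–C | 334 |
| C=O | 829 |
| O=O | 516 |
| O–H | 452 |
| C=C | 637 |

D(C–H) ≈ 408 kJ/mol

Let D be the C–H bond energy.
Σ(broken) = 2×334 + 8×D + 1×637 + 6×516 = 4401 + 8D
Σ(formed) = 8×829 + 8×452 = 10248
ΔH = Σ(broken) − Σ(formed) = (4401 + 8D) − (10248) = −5847 + 8D
Setting this equal to −2583 kJ gives 8D = 3264, so D = 408 kJ/mol.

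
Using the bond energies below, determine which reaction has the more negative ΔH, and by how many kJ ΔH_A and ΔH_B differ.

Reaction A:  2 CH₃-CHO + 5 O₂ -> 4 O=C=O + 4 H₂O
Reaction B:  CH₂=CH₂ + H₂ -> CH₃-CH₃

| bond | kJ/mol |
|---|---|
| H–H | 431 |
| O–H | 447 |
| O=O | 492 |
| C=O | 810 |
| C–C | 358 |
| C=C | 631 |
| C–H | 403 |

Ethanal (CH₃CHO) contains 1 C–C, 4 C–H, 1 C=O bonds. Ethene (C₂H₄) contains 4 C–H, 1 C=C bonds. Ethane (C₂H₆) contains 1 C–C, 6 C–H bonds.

Reaction A:
  Bonds broken (reactants):
    C–C: 2 × 358 = 716
    C–H: 8 × 403 = 3224
    C=O: 2 × 810 = 1620
    O=O: 5 × 492 = 2460
    Σ(broken) = 8020 kJ
  Bonds formed (products):
    C=O: 8 × 810 = 6480
    O–H: 8 × 447 = 3576
    Σ(formed) = 10056 kJ
  ΔH_A = 8020 − 10056 = −2036 kJ
Reaction B:
  Bonds broken (reactants):
    C–H: 4 × 403 = 1612
    C=C: 1 × 631 = 631
    H–H: 1 × 431 = 431
    Σ(broken) = 2674 kJ
  Bonds formed (products):
    C–C: 1 × 358 = 358
    C–H: 6 × 403 = 2418
    Σ(formed) = 2776 kJ
  ΔH_B = 2674 − 2776 = −102 kJ
ΔH_A − ΔH_B = −1934 kJ, so reaction A has the more negative ΔH; |ΔH_A − ΔH_B| = 1934 kJ.

Reaction A, by 1934 kJ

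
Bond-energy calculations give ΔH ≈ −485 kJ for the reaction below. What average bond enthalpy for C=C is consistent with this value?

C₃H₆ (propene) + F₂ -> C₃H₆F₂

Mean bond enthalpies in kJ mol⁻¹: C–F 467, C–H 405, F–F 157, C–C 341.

Let D be the C=C bond energy.
Σ(broken) = 1×341 + 6×405 + 1×D + 1×157 = 2928 + D
Σ(formed) = 2×341 + 2×467 + 6×405 = 4046
ΔH = Σ(broken) − Σ(formed) = (2928 + D) − (4046) = −1118 + D
Setting this equal to −485 kJ gives D = 633 kJ/mol.

D(C=C) ≈ 633 kJ/mol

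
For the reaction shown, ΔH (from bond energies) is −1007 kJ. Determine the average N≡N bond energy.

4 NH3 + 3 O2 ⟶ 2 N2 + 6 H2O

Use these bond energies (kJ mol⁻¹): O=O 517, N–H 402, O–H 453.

D(N≡N) ≈ 973 kJ/mol

Let D be the N≡N bond energy.
Σ(broken) = 12×402 + 3×517 = 6375
Σ(formed) = 2×D + 12×453 = 5436 + 2D
ΔH = Σ(broken) − Σ(formed) = (6375) − (5436 + 2D) = +939 − 2D
Setting this equal to −1007 kJ gives 2D = 1946, so D = 973 kJ/mol.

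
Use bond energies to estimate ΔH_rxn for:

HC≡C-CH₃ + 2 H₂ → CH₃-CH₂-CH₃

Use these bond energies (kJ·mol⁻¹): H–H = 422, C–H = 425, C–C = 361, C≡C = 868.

Bonds broken (reactants):
  C≡C: 1 × 868 = 868
  C–C: 1 × 361 = 361
  C–H: 4 × 425 = 1700
  H–H: 2 × 422 = 844
  Σ(broken) = 3773 kJ
Bonds formed (products):
  C–C: 2 × 361 = 722
  C–H: 8 × 425 = 3400
  Σ(formed) = 4122 kJ
ΔH = Σ(broken) − Σ(formed) = 3773 − 4122 = −349 kJ

ΔH ≈ −349 kJ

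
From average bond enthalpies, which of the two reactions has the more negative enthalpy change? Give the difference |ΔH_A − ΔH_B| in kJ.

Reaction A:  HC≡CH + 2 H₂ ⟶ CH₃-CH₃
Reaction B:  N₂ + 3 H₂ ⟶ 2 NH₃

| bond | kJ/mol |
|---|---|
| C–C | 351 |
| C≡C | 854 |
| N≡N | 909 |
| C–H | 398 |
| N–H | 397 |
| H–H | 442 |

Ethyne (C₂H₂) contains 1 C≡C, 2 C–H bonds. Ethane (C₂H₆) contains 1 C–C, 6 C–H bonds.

Reaction A, by 58 kJ

Reaction A:
  Bonds broken (reactants):
    C≡C: 1 × 854 = 854
    C–H: 2 × 398 = 796
    H–H: 2 × 442 = 884
    Σ(broken) = 2534 kJ
  Bonds formed (products):
    C–C: 1 × 351 = 351
    C–H: 6 × 398 = 2388
    Σ(formed) = 2739 kJ
  ΔH_A = 2534 − 2739 = −205 kJ
Reaction B:
  Bonds broken (reactants):
    H–H: 3 × 442 = 1326
    N≡N: 1 × 909 = 909
    Σ(broken) = 2235 kJ
  Bonds formed (products):
    N–H: 6 × 397 = 2382
    Σ(formed) = 2382 kJ
  ΔH_B = 2235 − 2382 = −147 kJ
ΔH_A − ΔH_B = −58 kJ, so reaction A has the more negative ΔH; |ΔH_A − ΔH_B| = 58 kJ.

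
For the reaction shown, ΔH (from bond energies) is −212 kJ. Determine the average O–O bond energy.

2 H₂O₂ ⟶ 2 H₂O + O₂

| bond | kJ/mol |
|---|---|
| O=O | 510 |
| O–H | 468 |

Let D be the O–O bond energy.
Σ(broken) = 4×468 + 2×D = 1872 + 2D
Σ(formed) = 4×468 + 1×510 = 2382
ΔH = Σ(broken) − Σ(formed) = (1872 + 2D) − (2382) = −510 + 2D
Setting this equal to −212 kJ gives 2D = 298, so D = 149 kJ/mol.

D(O–O) ≈ 149 kJ/mol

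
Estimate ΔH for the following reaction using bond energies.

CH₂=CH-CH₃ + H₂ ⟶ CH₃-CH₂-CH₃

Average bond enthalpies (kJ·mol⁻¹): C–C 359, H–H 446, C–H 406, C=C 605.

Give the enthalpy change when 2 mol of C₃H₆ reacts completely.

Bonds broken (reactants):
  C–C: 1 × 359 = 359
  C–H: 6 × 406 = 2436
  C=C: 1 × 605 = 605
  H–H: 1 × 446 = 446
  Σ(broken) = 3846 kJ
Bonds formed (products):
  C–C: 2 × 359 = 718
  C–H: 8 × 406 = 3248
  Σ(formed) = 3966 kJ
ΔH = Σ(broken) − Σ(formed) = 3846 − 3966 = −120 kJ
For 2× the reaction as written: 2 × (−120) = −240 kJ

ΔH = −240 kJ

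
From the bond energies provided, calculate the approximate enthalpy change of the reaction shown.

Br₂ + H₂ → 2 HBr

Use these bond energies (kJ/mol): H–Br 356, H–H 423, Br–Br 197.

Bonds broken (reactants):
  Br–Br: 1 × 197 = 197
  H–H: 1 × 423 = 423
  Σ(broken) = 620 kJ
Bonds formed (products):
  H–Br: 2 × 356 = 712
  Σ(formed) = 712 kJ
ΔH = Σ(broken) − Σ(formed) = 620 − 712 = −92 kJ

ΔH ≈ −92 kJ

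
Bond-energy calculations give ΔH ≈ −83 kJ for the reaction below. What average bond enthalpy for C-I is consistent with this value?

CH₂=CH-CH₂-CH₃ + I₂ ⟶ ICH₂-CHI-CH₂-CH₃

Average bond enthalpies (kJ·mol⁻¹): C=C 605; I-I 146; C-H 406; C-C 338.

D(C-I) ≈ 248 kJ/mol

Let D be the C-I bond energy.
Σ(broken) = 2×338 + 8×406 + 1×605 + 1×146 = 4675
Σ(formed) = 3×338 + 8×406 + 2×D = 4262 + 2D
ΔH = Σ(broken) − Σ(formed) = (4675) − (4262 + 2D) = +413 − 2D
Setting this equal to −83 kJ gives 2D = 496, so D = 248 kJ/mol.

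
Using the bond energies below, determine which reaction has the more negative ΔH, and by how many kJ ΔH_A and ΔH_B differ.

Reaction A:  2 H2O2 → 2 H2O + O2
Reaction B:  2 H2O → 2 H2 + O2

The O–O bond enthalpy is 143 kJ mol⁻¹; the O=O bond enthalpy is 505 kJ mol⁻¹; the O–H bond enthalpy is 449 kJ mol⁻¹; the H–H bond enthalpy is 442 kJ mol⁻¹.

Reaction A, by 626 kJ

Reaction A:
  Bonds broken (reactants):
    O–H: 4 × 449 = 1796
    O–O: 2 × 143 = 286
    Σ(broken) = 2082 kJ
  Bonds formed (products):
    O–H: 4 × 449 = 1796
    O=O: 1 × 505 = 505
    Σ(formed) = 2301 kJ
  ΔH_A = 2082 − 2301 = −219 kJ
Reaction B:
  Bonds broken (reactants):
    O–H: 4 × 449 = 1796
    Σ(broken) = 1796 kJ
  Bonds formed (products):
    H–H: 2 × 442 = 884
    O=O: 1 × 505 = 505
    Σ(formed) = 1389 kJ
  ΔH_B = 1796 − 1389 = +407 kJ
ΔH_A − ΔH_B = −626 kJ, so reaction A has the more negative ΔH; |ΔH_A − ΔH_B| = 626 kJ.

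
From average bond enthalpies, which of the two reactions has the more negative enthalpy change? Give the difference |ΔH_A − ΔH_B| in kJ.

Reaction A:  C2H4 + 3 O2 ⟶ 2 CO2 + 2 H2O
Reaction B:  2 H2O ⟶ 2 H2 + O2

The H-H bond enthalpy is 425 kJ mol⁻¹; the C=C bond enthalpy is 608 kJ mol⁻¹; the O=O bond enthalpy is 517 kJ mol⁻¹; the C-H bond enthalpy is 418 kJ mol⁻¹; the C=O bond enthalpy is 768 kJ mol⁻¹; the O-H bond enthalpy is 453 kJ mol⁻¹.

Reaction A:
  Bonds broken (reactants):
    C-H: 4 × 418 = 1672
    C=C: 1 × 608 = 608
    O=O: 3 × 517 = 1551
    Σ(broken) = 3831 kJ
  Bonds formed (products):
    C=O: 4 × 768 = 3072
    O-H: 4 × 453 = 1812
    Σ(formed) = 4884 kJ
  ΔH_A = 3831 − 4884 = −1053 kJ
Reaction B:
  Bonds broken (reactants):
    O-H: 4 × 453 = 1812
    Σ(broken) = 1812 kJ
  Bonds formed (products):
    H-H: 2 × 425 = 850
    O=O: 1 × 517 = 517
    Σ(formed) = 1367 kJ
  ΔH_B = 1812 − 1367 = +445 kJ
ΔH_A − ΔH_B = −1498 kJ, so reaction A has the more negative ΔH; |ΔH_A − ΔH_B| = 1498 kJ.

Reaction A, by 1498 kJ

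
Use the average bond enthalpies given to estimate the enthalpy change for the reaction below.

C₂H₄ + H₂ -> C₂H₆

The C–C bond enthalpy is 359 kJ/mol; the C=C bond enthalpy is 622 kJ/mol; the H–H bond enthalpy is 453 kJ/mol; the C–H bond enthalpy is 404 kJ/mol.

Bonds broken (reactants):
  C–H: 4 × 404 = 1616
  C=C: 1 × 622 = 622
  H–H: 1 × 453 = 453
  Σ(broken) = 2691 kJ
Bonds formed (products):
  C–C: 1 × 359 = 359
  C–H: 6 × 404 = 2424
  Σ(formed) = 2783 kJ
ΔH = Σ(broken) − Σ(formed) = 2691 − 2783 = −92 kJ

ΔH ≈ −92 kJ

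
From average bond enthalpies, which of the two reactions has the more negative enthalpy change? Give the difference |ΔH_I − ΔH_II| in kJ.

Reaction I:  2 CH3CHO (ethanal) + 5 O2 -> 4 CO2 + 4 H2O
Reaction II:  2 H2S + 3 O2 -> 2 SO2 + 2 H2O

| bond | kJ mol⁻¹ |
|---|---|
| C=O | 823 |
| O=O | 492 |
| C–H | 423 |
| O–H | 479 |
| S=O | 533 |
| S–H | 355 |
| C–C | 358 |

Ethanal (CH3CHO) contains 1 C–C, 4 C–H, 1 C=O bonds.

Reaction I, by 1058 kJ

Reaction I:
  Bonds broken (reactants):
    C–C: 2 × 358 = 716
    C–H: 8 × 423 = 3384
    C=O: 2 × 823 = 1646
    O=O: 5 × 492 = 2460
    Σ(broken) = 8206 kJ
  Bonds formed (products):
    C=O: 8 × 823 = 6584
    O–H: 8 × 479 = 3832
    Σ(formed) = 10416 kJ
  ΔH_I = 8206 − 10416 = −2210 kJ
Reaction II:
  Bonds broken (reactants):
    O=O: 3 × 492 = 1476
    S–H: 4 × 355 = 1420
    Σ(broken) = 2896 kJ
  Bonds formed (products):
    O–H: 4 × 479 = 1916
    S=O: 4 × 533 = 2132
    Σ(formed) = 4048 kJ
  ΔH_II = 2896 − 4048 = −1152 kJ
ΔH_I − ΔH_II = −1058 kJ, so reaction I has the more negative ΔH; |ΔH_I − ΔH_II| = 1058 kJ.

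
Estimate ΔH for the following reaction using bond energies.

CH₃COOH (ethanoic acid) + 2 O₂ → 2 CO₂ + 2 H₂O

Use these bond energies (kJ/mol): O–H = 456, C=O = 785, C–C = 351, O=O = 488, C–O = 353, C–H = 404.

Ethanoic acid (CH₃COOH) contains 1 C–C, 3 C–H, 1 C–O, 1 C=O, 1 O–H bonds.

ΔH ≈ −831 kJ

Bonds broken (reactants):
  C–C: 1 × 351 = 351
  C–H: 3 × 404 = 1212
  C–O: 1 × 353 = 353
  C=O: 1 × 785 = 785
  O–H: 1 × 456 = 456
  O=O: 2 × 488 = 976
  Σ(broken) = 4133 kJ
Bonds formed (products):
  C=O: 4 × 785 = 3140
  O–H: 4 × 456 = 1824
  Σ(formed) = 4964 kJ
ΔH = Σ(broken) − Σ(formed) = 4133 − 4964 = −831 kJ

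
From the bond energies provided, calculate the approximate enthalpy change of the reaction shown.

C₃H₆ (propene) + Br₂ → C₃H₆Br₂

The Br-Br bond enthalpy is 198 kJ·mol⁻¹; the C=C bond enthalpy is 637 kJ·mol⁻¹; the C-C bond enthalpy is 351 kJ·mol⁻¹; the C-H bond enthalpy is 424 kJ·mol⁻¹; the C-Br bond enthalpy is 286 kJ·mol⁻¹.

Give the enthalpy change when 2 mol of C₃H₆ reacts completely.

Bonds broken (reactants):
  Br-Br: 1 × 198 = 198
  C-C: 1 × 351 = 351
  C-H: 6 × 424 = 2544
  C=C: 1 × 637 = 637
  Σ(broken) = 3730 kJ
Bonds formed (products):
  C-Br: 2 × 286 = 572
  C-C: 2 × 351 = 702
  C-H: 6 × 424 = 2544
  Σ(formed) = 3818 kJ
ΔH = Σ(broken) − Σ(formed) = 3730 − 3818 = −88 kJ
For 2× the reaction as written: 2 × (−88) = −176 kJ

ΔH = −176 kJ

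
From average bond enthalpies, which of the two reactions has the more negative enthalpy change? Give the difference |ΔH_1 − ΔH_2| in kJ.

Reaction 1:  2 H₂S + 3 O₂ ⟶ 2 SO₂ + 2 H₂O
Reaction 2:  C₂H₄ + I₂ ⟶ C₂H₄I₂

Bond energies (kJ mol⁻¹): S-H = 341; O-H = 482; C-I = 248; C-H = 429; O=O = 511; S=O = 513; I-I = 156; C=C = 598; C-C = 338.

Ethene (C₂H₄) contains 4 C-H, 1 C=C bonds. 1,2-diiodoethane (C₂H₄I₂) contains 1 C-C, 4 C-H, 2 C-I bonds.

Reaction 1, by 1003 kJ

Reaction 1:
  Bonds broken (reactants):
    O=O: 3 × 511 = 1533
    S-H: 4 × 341 = 1364
    Σ(broken) = 2897 kJ
  Bonds formed (products):
    O-H: 4 × 482 = 1928
    S=O: 4 × 513 = 2052
    Σ(formed) = 3980 kJ
  ΔH_1 = 2897 − 3980 = −1083 kJ
Reaction 2:
  Bonds broken (reactants):
    C-H: 4 × 429 = 1716
    C=C: 1 × 598 = 598
    I-I: 1 × 156 = 156
    Σ(broken) = 2470 kJ
  Bonds formed (products):
    C-C: 1 × 338 = 338
    C-H: 4 × 429 = 1716
    C-I: 2 × 248 = 496
    Σ(formed) = 2550 kJ
  ΔH_2 = 2470 − 2550 = −80 kJ
ΔH_1 − ΔH_2 = −1003 kJ, so reaction 1 has the more negative ΔH; |ΔH_1 − ΔH_2| = 1003 kJ.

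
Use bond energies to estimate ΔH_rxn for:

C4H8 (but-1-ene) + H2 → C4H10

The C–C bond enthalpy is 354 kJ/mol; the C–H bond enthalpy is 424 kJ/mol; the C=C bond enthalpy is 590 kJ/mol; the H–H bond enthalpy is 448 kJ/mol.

ΔH ≈ −164 kJ

Bonds broken (reactants):
  C–C: 2 × 354 = 708
  C–H: 8 × 424 = 3392
  C=C: 1 × 590 = 590
  H–H: 1 × 448 = 448
  Σ(broken) = 5138 kJ
Bonds formed (products):
  C–C: 3 × 354 = 1062
  C–H: 10 × 424 = 4240
  Σ(formed) = 5302 kJ
ΔH = Σ(broken) − Σ(formed) = 5138 − 5302 = −164 kJ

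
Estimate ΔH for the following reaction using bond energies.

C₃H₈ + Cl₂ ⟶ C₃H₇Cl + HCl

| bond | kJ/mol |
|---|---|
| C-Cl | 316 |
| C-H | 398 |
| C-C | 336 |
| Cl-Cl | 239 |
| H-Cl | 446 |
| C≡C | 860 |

ΔH ≈ −125 kJ

Bonds broken (reactants):
  C-C: 2 × 336 = 672
  C-H: 8 × 398 = 3184
  Cl-Cl: 1 × 239 = 239
  Σ(broken) = 4095 kJ
Bonds formed (products):
  C-C: 2 × 336 = 672
  C-Cl: 1 × 316 = 316
  C-H: 7 × 398 = 2786
  H-Cl: 1 × 446 = 446
  Σ(formed) = 4220 kJ
ΔH = Σ(broken) − Σ(formed) = 4095 − 4220 = −125 kJ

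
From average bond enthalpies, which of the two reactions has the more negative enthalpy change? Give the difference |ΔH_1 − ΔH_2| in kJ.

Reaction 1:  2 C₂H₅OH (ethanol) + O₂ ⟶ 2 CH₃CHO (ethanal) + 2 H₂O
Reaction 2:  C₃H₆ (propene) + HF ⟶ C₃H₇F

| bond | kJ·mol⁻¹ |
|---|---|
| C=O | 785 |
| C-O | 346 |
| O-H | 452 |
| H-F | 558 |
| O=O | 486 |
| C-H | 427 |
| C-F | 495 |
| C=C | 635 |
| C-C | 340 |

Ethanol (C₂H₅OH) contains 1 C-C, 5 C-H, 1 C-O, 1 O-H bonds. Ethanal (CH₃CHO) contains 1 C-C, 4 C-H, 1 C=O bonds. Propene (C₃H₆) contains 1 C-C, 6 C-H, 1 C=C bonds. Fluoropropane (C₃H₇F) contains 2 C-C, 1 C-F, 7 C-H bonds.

Reaction 1:
  Bonds broken (reactants):
    C-C: 2 × 340 = 680
    C-H: 10 × 427 = 4270
    C-O: 2 × 346 = 692
    O-H: 2 × 452 = 904
    O=O: 1 × 486 = 486
    Σ(broken) = 7032 kJ
  Bonds formed (products):
    C-C: 2 × 340 = 680
    C-H: 8 × 427 = 3416
    C=O: 2 × 785 = 1570
    O-H: 4 × 452 = 1808
    Σ(formed) = 7474 kJ
  ΔH_1 = 7032 − 7474 = −442 kJ
Reaction 2:
  Bonds broken (reactants):
    C-C: 1 × 340 = 340
    C-H: 6 × 427 = 2562
    C=C: 1 × 635 = 635
    H-F: 1 × 558 = 558
    Σ(broken) = 4095 kJ
  Bonds formed (products):
    C-C: 2 × 340 = 680
    C-F: 1 × 495 = 495
    C-H: 7 × 427 = 2989
    Σ(formed) = 4164 kJ
  ΔH_2 = 4095 − 4164 = −69 kJ
ΔH_1 − ΔH_2 = −373 kJ, so reaction 1 has the more negative ΔH; |ΔH_1 − ΔH_2| = 373 kJ.

Reaction 1, by 373 kJ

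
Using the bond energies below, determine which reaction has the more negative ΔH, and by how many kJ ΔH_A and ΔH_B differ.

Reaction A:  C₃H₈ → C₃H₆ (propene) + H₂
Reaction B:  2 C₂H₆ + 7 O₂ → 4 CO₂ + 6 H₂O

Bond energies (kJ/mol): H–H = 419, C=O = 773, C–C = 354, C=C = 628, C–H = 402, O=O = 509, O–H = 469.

Reaction B, by 2828 kJ

Reaction A:
  Bonds broken (reactants):
    C–C: 2 × 354 = 708
    C–H: 8 × 402 = 3216
    Σ(broken) = 3924 kJ
  Bonds formed (products):
    C–C: 1 × 354 = 354
    C–H: 6 × 402 = 2412
    C=C: 1 × 628 = 628
    H–H: 1 × 419 = 419
    Σ(formed) = 3813 kJ
  ΔH_A = 3924 − 3813 = +111 kJ
Reaction B:
  Bonds broken (reactants):
    C–C: 2 × 354 = 708
    C–H: 12 × 402 = 4824
    O=O: 7 × 509 = 3563
    Σ(broken) = 9095 kJ
  Bonds formed (products):
    C=O: 8 × 773 = 6184
    O–H: 12 × 469 = 5628
    Σ(formed) = 11812 kJ
  ΔH_B = 9095 − 11812 = −2717 kJ
ΔH_A − ΔH_B = +2828 kJ, so reaction B has the more negative ΔH; |ΔH_A − ΔH_B| = 2828 kJ.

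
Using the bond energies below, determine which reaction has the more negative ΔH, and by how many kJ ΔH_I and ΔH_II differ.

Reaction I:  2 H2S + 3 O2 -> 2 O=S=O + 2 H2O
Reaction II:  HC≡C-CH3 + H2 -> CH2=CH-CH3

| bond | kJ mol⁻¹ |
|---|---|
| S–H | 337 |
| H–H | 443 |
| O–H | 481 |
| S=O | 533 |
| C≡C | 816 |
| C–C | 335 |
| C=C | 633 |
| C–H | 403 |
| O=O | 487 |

Reaction I, by 1067 kJ

Reaction I:
  Bonds broken (reactants):
    O=O: 3 × 487 = 1461
    S–H: 4 × 337 = 1348
    Σ(broken) = 2809 kJ
  Bonds formed (products):
    O–H: 4 × 481 = 1924
    S=O: 4 × 533 = 2132
    Σ(formed) = 4056 kJ
  ΔH_I = 2809 − 4056 = −1247 kJ
Reaction II:
  Bonds broken (reactants):
    C≡C: 1 × 816 = 816
    C–C: 1 × 335 = 335
    C–H: 4 × 403 = 1612
    H–H: 1 × 443 = 443
    Σ(broken) = 3206 kJ
  Bonds formed (products):
    C–C: 1 × 335 = 335
    C–H: 6 × 403 = 2418
    C=C: 1 × 633 = 633
    Σ(formed) = 3386 kJ
  ΔH_II = 3206 − 3386 = −180 kJ
ΔH_I − ΔH_II = −1067 kJ, so reaction I has the more negative ΔH; |ΔH_I − ΔH_II| = 1067 kJ.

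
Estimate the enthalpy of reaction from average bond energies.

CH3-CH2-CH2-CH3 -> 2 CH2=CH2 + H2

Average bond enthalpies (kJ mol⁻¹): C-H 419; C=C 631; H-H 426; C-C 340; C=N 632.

ΔH ≈ +170 kJ

Bonds broken (reactants):
  C-C: 3 × 340 = 1020
  C-H: 10 × 419 = 4190
  Σ(broken) = 5210 kJ
Bonds formed (products):
  C-H: 8 × 419 = 3352
  C=C: 2 × 631 = 1262
  H-H: 1 × 426 = 426
  Σ(formed) = 5040 kJ
ΔH = Σ(broken) − Σ(formed) = 5210 − 5040 = +170 kJ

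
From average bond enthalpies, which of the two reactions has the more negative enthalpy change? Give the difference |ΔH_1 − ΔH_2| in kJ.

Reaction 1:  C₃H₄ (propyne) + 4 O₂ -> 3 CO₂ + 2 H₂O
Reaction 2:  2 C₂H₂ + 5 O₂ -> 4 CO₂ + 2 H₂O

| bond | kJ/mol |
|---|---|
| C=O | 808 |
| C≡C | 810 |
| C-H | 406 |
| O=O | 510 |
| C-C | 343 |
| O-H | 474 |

Reaction 1:
  Bonds broken (reactants):
    C≡C: 1 × 810 = 810
    C-C: 1 × 343 = 343
    C-H: 4 × 406 = 1624
    O=O: 4 × 510 = 2040
    Σ(broken) = 4817 kJ
  Bonds formed (products):
    C=O: 6 × 808 = 4848
    O-H: 4 × 474 = 1896
    Σ(formed) = 6744 kJ
  ΔH_1 = 4817 − 6744 = −1927 kJ
Reaction 2:
  Bonds broken (reactants):
    C≡C: 2 × 810 = 1620
    C-H: 4 × 406 = 1624
    O=O: 5 × 510 = 2550
    Σ(broken) = 5794 kJ
  Bonds formed (products):
    C=O: 8 × 808 = 6464
    O-H: 4 × 474 = 1896
    Σ(formed) = 8360 kJ
  ΔH_2 = 5794 − 8360 = −2566 kJ
ΔH_1 − ΔH_2 = +639 kJ, so reaction 2 has the more negative ΔH; |ΔH_1 − ΔH_2| = 639 kJ.

Reaction 2, by 639 kJ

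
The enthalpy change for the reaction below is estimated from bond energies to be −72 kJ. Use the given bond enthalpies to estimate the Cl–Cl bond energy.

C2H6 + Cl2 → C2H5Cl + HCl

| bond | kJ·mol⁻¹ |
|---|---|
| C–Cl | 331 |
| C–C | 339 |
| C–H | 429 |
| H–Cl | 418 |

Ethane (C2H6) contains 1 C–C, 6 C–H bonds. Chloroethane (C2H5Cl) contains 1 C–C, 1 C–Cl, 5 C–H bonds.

Let D be the Cl–Cl bond energy.
Σ(broken) = 1×339 + 6×429 + 1×D = 2913 + D
Σ(formed) = 1×339 + 1×331 + 5×429 + 1×418 = 3233
ΔH = Σ(broken) − Σ(formed) = (2913 + D) − (3233) = −320 + D
Setting this equal to −72 kJ gives D = 248 kJ/mol.

D(Cl–Cl) ≈ 248 kJ/mol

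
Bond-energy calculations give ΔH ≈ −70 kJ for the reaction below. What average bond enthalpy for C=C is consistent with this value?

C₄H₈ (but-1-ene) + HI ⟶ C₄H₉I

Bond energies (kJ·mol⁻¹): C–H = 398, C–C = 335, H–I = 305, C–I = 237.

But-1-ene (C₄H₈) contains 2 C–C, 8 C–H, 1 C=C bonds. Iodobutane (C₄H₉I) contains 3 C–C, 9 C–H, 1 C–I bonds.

Let D be the C=C bond energy.
Σ(broken) = 2×335 + 8×398 + 1×D + 1×305 = 4159 + D
Σ(formed) = 3×335 + 9×398 + 1×237 = 4824
ΔH = Σ(broken) − Σ(formed) = (4159 + D) − (4824) = −665 + D
Setting this equal to −70 kJ gives D = 595 kJ/mol.

D(C=C) ≈ 595 kJ/mol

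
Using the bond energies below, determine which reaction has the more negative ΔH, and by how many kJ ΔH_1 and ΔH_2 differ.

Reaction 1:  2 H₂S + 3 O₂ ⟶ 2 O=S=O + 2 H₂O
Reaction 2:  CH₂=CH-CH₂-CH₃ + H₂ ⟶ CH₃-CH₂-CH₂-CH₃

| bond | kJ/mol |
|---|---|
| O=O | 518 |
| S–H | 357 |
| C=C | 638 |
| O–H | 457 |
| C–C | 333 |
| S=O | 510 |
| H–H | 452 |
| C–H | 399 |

Reaction 1:
  Bonds broken (reactants):
    O=O: 3 × 518 = 1554
    S–H: 4 × 357 = 1428
    Σ(broken) = 2982 kJ
  Bonds formed (products):
    O–H: 4 × 457 = 1828
    S=O: 4 × 510 = 2040
    Σ(formed) = 3868 kJ
  ΔH_1 = 2982 − 3868 = −886 kJ
Reaction 2:
  Bonds broken (reactants):
    C–C: 2 × 333 = 666
    C–H: 8 × 399 = 3192
    C=C: 1 × 638 = 638
    H–H: 1 × 452 = 452
    Σ(broken) = 4948 kJ
  Bonds formed (products):
    C–C: 3 × 333 = 999
    C–H: 10 × 399 = 3990
    Σ(formed) = 4989 kJ
  ΔH_2 = 4948 − 4989 = −41 kJ
ΔH_1 − ΔH_2 = −845 kJ, so reaction 1 has the more negative ΔH; |ΔH_1 − ΔH_2| = 845 kJ.

Reaction 1, by 845 kJ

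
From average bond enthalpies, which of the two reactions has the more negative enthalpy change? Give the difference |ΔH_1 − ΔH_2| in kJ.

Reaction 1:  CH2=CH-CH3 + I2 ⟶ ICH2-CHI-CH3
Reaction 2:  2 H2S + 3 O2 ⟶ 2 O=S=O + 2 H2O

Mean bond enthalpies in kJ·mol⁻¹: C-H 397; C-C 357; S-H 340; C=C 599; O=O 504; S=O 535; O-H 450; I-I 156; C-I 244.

Reaction 1:
  Bonds broken (reactants):
    C-C: 1 × 357 = 357
    C-H: 6 × 397 = 2382
    C=C: 1 × 599 = 599
    I-I: 1 × 156 = 156
    Σ(broken) = 3494 kJ
  Bonds formed (products):
    C-C: 2 × 357 = 714
    C-H: 6 × 397 = 2382
    C-I: 2 × 244 = 488
    Σ(formed) = 3584 kJ
  ΔH_1 = 3494 − 3584 = −90 kJ
Reaction 2:
  Bonds broken (reactants):
    O=O: 3 × 504 = 1512
    S-H: 4 × 340 = 1360
    Σ(broken) = 2872 kJ
  Bonds formed (products):
    O-H: 4 × 450 = 1800
    S=O: 4 × 535 = 2140
    Σ(formed) = 3940 kJ
  ΔH_2 = 2872 − 3940 = −1068 kJ
ΔH_1 − ΔH_2 = +978 kJ, so reaction 2 has the more negative ΔH; |ΔH_1 − ΔH_2| = 978 kJ.

Reaction 2, by 978 kJ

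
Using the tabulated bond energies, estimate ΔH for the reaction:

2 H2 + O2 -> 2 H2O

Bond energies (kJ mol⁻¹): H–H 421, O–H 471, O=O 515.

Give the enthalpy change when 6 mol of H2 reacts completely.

ΔH = −1581 kJ

Bonds broken (reactants):
  H–H: 2 × 421 = 842
  O=O: 1 × 515 = 515
  Σ(broken) = 1357 kJ
Bonds formed (products):
  O–H: 4 × 471 = 1884
  Σ(formed) = 1884 kJ
ΔH = Σ(broken) − Σ(formed) = 1357 − 1884 = −527 kJ
For 3× the reaction as written: 3 × (−527) = −1581 kJ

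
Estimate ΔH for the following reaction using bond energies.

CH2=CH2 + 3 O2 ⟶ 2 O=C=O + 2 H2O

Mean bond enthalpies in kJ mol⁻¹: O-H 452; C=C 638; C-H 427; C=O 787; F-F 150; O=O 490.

Bonds broken (reactants):
  C-H: 4 × 427 = 1708
  C=C: 1 × 638 = 638
  O=O: 3 × 490 = 1470
  Σ(broken) = 3816 kJ
Bonds formed (products):
  C=O: 4 × 787 = 3148
  O-H: 4 × 452 = 1808
  Σ(formed) = 4956 kJ
ΔH = Σ(broken) − Σ(formed) = 3816 − 4956 = −1140 kJ

ΔH ≈ −1140 kJ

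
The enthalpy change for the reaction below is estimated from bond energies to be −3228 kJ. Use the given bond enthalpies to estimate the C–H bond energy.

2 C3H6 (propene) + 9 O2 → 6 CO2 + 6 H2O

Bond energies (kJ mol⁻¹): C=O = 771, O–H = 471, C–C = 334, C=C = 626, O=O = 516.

D(C–H) ≈ 426 kJ/mol

Let D be the C–H bond energy.
Σ(broken) = 2×334 + 12×D + 2×626 + 9×516 = 6564 + 12D
Σ(formed) = 12×771 + 12×471 = 14904
ΔH = Σ(broken) − Σ(formed) = (6564 + 12D) − (14904) = −8340 + 12D
Setting this equal to −3228 kJ gives 12D = 5112, so D = 426 kJ/mol.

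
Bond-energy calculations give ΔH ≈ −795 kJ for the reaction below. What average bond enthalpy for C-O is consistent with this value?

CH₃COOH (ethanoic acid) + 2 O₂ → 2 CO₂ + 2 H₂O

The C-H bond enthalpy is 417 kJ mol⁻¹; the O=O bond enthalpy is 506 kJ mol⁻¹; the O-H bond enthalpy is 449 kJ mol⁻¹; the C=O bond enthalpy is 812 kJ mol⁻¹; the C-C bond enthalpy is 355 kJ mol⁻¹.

D(C-O) ≈ 370 kJ/mol

Let D be the C-O bond energy.
Σ(broken) = 1×355 + 3×417 + 1×D + 1×812 + 1×449 + 2×506 = 3879 + D
Σ(formed) = 4×812 + 4×449 = 5044
ΔH = Σ(broken) − Σ(formed) = (3879 + D) − (5044) = −1165 + D
Setting this equal to −795 kJ gives D = 370 kJ/mol.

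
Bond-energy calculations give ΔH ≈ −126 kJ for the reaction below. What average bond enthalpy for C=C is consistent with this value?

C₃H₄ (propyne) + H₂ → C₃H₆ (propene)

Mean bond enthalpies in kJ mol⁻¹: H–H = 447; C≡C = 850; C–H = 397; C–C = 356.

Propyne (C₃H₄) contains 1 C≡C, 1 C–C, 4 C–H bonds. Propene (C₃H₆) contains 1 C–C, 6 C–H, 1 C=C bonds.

D(C=C) ≈ 629 kJ/mol

Let D be the C=C bond energy.
Σ(broken) = 1×850 + 1×356 + 4×397 + 1×447 = 3241
Σ(formed) = 1×356 + 6×397 + 1×D = 2738 + D
ΔH = Σ(broken) − Σ(formed) = (3241) − (2738 + D) = +503 − D
Setting this equal to −126 kJ gives D = 629 kJ/mol.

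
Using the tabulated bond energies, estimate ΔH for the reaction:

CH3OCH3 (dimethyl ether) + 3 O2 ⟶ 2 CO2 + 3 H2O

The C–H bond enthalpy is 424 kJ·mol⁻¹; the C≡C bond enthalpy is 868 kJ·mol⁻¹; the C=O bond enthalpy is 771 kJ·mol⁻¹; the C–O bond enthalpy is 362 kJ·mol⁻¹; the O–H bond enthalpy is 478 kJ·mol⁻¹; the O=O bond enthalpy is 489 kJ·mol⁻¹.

ΔH ≈ −1217 kJ

Bonds broken (reactants):
  C–H: 6 × 424 = 2544
  C–O: 2 × 362 = 724
  O=O: 3 × 489 = 1467
  Σ(broken) = 4735 kJ
Bonds formed (products):
  C=O: 4 × 771 = 3084
  O–H: 6 × 478 = 2868
  Σ(formed) = 5952 kJ
ΔH = Σ(broken) − Σ(formed) = 4735 − 5952 = −1217 kJ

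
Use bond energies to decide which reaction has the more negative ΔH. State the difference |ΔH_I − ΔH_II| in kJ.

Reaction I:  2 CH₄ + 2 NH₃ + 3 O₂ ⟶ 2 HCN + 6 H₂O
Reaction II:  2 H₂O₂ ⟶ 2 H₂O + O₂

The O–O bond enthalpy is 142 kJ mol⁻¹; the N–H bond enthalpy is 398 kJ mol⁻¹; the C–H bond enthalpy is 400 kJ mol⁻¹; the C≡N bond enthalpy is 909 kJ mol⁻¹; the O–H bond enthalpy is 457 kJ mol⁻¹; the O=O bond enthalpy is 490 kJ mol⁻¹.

Reaction I:
  Bonds broken (reactants):
    C–H: 8 × 400 = 3200
    N–H: 6 × 398 = 2388
    O=O: 3 × 490 = 1470
    Σ(broken) = 7058 kJ
  Bonds formed (products):
    C≡N: 2 × 909 = 1818
    C–H: 2 × 400 = 800
    O–H: 12 × 457 = 5484
    Σ(formed) = 8102 kJ
  ΔH_I = 7058 − 8102 = −1044 kJ
Reaction II:
  Bonds broken (reactants):
    O–H: 4 × 457 = 1828
    O–O: 2 × 142 = 284
    Σ(broken) = 2112 kJ
  Bonds formed (products):
    O–H: 4 × 457 = 1828
    O=O: 1 × 490 = 490
    Σ(formed) = 2318 kJ
  ΔH_II = 2112 − 2318 = −206 kJ
ΔH_I − ΔH_II = −838 kJ, so reaction I has the more negative ΔH; |ΔH_I − ΔH_II| = 838 kJ.

Reaction I, by 838 kJ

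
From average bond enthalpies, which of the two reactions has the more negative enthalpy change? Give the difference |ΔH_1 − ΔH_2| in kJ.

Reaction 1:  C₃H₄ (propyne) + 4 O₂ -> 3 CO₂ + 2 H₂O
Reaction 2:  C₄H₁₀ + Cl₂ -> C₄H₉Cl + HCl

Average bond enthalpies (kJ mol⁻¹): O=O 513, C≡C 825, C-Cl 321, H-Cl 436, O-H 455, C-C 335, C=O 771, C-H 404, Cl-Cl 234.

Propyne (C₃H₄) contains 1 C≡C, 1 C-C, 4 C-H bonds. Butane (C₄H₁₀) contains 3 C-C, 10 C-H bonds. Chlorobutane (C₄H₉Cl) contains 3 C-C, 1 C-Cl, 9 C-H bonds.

Reaction 1, by 1499 kJ

Reaction 1:
  Bonds broken (reactants):
    C≡C: 1 × 825 = 825
    C-C: 1 × 335 = 335
    C-H: 4 × 404 = 1616
    O=O: 4 × 513 = 2052
    Σ(broken) = 4828 kJ
  Bonds formed (products):
    C=O: 6 × 771 = 4626
    O-H: 4 × 455 = 1820
    Σ(formed) = 6446 kJ
  ΔH_1 = 4828 − 6446 = −1618 kJ
Reaction 2:
  Bonds broken (reactants):
    C-C: 3 × 335 = 1005
    C-H: 10 × 404 = 4040
    Cl-Cl: 1 × 234 = 234
    Σ(broken) = 5279 kJ
  Bonds formed (products):
    C-C: 3 × 335 = 1005
    C-Cl: 1 × 321 = 321
    C-H: 9 × 404 = 3636
    H-Cl: 1 × 436 = 436
    Σ(formed) = 5398 kJ
  ΔH_2 = 5279 − 5398 = −119 kJ
ΔH_1 − ΔH_2 = −1499 kJ, so reaction 1 has the more negative ΔH; |ΔH_1 − ΔH_2| = 1499 kJ.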